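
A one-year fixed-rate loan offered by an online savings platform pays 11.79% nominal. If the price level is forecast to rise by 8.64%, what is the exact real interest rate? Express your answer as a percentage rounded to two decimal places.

2.90%

By the Fisher relation, 1 + r = (1 + i)/(1 + π).
1 + r = 1.11790 / 1.08640 = 1.028995
r = 1.028995 − 1 = 2.8995%, i.e. 2.90%.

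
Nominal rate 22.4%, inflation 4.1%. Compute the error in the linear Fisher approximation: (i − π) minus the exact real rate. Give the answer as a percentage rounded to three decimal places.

Approximate: r ≈ 22.400% − 4.100% = 18.3000%
Exact: (1 + 0.2240)/(1 + 0.0410) − 1 = 17.5793%
Error = 18.3000% − 17.5793% = 0.7207% → 0.721%.

0.721%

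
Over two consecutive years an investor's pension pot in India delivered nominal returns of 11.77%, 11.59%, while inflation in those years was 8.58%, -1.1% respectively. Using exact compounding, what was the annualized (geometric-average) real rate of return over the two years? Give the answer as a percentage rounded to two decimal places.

7.77%

Nominal growth factor = 1.1177 × 1.1159 = 1.24724143
Price-level growth factor = 1.0858 × 0.9890 = 1.07385620
Real growth factor = 1.24724143 / 1.07385620 = 1.16146038
Annualized real rate = 1.16146038^(1/2) − 1 = 7.7711% → 7.77%.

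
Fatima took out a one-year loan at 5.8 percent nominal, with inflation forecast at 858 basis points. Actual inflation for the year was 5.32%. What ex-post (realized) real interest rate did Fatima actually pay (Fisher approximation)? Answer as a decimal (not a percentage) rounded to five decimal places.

Ex-post: 5.8% − 5.32% = 0.480%
So the realized real rate is 0.00480.

0.00480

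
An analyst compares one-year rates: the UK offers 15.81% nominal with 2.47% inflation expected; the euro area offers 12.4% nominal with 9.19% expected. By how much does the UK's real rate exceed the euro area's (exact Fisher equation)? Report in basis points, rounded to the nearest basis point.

1008 basis points

The UK: (1 + 0.1581)/(1 + 0.0247) − 1 = 13.0184%
The euro area: (1 + 0.1240)/(1 + 0.0919) − 1 = 2.9398%
Differential = 13.0184% − 2.9398% = 10.0786% → 1008 basis points.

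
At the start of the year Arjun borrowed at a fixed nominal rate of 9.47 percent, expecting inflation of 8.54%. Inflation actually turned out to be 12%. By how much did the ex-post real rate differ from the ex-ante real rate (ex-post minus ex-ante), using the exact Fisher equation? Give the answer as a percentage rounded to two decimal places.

Ex-ante: (1 + 0.0947)/(1 + 0.0854) − 1 = 0.8568%
Ex-post: (1 + 0.0947)/(1 + 0.1200) − 1 = -2.2589%
Difference (ex-post − ex-ante) = -3.1158% → -3.12%.

-3.12%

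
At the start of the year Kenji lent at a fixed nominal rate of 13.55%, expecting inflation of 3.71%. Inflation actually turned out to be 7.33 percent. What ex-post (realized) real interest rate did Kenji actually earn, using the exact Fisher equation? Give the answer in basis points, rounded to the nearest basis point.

Ex-post: (1 + 0.1355)/(1 + 0.0733) − 1 = 5.7952%
So the realized real rate is 580 basis points.

580 basis points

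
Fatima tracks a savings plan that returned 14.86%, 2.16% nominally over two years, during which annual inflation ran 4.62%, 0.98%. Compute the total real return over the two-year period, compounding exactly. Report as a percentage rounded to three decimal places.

Compound the nominal returns: 1.1486 × 1.0216 = 1.173410.
Compound inflation: 1.0462 × 1.0098 = 1.056453.
Deflate: 1.173410 / 1.056453 = 1.110707.
Total real return = 1.110707 − 1 → 11.071%.

11.071%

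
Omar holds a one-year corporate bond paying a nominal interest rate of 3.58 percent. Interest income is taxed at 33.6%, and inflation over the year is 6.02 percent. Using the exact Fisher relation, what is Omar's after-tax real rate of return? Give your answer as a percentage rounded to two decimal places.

After-tax nominal return = 3.58% × (1 − 0.336) = 2.37712%.
1 + r = 1.0237712 / 1.06020 = 0.965640
After-tax real rate = 0.965640 − 1 → -3.44%.

-3.44%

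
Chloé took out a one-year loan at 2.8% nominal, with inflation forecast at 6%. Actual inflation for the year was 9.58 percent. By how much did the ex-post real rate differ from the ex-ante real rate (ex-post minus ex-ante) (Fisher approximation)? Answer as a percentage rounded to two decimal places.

Ex-ante: 2.8% − 6% = -3.200%
Ex-post: 2.8% − 9.58% = -6.780%
Difference (ex-post − ex-ante) = -3.5800% → -3.58%.

-3.58%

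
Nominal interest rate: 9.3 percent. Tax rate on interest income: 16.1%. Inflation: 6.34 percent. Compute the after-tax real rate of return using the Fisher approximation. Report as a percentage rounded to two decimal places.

1.46%

After-tax nominal return = 9.3% × (1 − 0.161) = 7.8027%.
r ≈ 7.8027% − 6.34% → 1.46%.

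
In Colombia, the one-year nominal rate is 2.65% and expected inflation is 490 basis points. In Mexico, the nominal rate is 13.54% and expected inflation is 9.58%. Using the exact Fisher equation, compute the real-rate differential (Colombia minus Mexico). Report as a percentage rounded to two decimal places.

Colombia: (1 + 0.0265)/(1 + 0.0490) − 1 = -2.1449%
Mexico: (1 + 0.1354)/(1 + 0.0958) − 1 = 3.6138%
Differential = -2.1449% − 3.6138% = -5.7587% → -5.76%.

-5.76%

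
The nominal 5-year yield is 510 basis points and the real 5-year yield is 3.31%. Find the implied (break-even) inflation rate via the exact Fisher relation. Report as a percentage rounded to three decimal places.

(1 + π) = (1 + i)/(1 + r) = 1.05100 / 1.03310 = 1.017326
Break-even inflation = 1.017326 − 1 → 1.733%.

1.733%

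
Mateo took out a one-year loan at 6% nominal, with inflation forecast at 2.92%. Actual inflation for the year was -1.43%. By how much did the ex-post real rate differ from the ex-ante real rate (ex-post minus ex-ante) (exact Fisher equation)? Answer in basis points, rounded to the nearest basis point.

455 basis points

Ex-ante: (1 + 0.0600)/(1 + 0.0292) − 1 = 2.9926%
Ex-post: (1 + 0.0600)/(1 − 0.0143) − 1 = 7.5378%
Difference (ex-post − ex-ante) = 4.5452% → 455 basis points.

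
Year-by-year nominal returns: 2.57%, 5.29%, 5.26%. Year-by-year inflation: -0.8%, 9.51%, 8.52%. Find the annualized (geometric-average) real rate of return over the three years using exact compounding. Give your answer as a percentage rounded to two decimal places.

-1.21%

Nominal growth factor = 1.0257 × 1.0529 × 1.0526 = 1.13676540
Price-level growth factor = 0.9920 × 1.0951 × 1.0852 = 1.17889530
Real growth factor = 1.13676540 / 1.17889530 = 0.96426324
Annualized real rate = 0.96426324^(1/3) − 1 = -1.2057% → -1.21%.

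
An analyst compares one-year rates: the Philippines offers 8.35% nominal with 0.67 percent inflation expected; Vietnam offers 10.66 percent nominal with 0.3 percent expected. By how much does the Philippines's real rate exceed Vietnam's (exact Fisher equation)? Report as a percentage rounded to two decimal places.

The Philippines: (1 + 0.0835)/(1 + 0.0067) − 1 = 7.6289%
Vietnam: (1 + 0.1066)/(1 + 0.0030) − 1 = 10.3290%
Differential = 7.6289% − 10.3290% = -2.7001% → -2.70%.

-2.70%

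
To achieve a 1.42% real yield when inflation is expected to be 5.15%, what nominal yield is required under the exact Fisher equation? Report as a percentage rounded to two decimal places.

6.64%

(1 + i) = (1 + r)(1 + π) = 1.01420 × 1.05150 = 1.0664313
i = 1.0664313 − 1, so the required nominal rate is 6.64%.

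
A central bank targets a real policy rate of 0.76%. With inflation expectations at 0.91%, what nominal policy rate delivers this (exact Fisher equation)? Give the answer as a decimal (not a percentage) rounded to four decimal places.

(1 + i) = (1 + r)(1 + π) = 1.00760 × 1.00910 = 1.01676916
i = 1.01676916 − 1, so the required nominal rate is 0.0168.

0.0168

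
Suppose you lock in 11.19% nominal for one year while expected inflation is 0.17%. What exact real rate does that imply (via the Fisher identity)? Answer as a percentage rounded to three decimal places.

By the Fisher identity, 1 + r = (1 + i)/(1 + π).
1 + r = 1.11190 / 1.00170 = 1.110013
r = 1.110013 − 1 = 11.0013%, i.e. 11.001%.

11.001%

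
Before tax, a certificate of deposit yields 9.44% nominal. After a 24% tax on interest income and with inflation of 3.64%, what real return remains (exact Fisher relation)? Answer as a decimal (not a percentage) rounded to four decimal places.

After-tax nominal return = 9.44% × (1 − 0.24) = 7.1744%.
1 + r = 1.071744 / 1.03640 = 1.034103
After-tax real rate = 1.034103 − 1 → 0.0341.

0.0341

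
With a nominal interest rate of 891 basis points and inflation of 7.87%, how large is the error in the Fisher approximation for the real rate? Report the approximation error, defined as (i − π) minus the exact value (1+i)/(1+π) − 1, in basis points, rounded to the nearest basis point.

Approximate: r ≈ 8.910% − 7.870% = 1.0400%
Exact: (1 + 0.0891)/(1 + 0.0787) − 1 = 0.9641%
Error = 1.0400% − 0.9641% = 0.0759% → 8 basis points.

8 basis points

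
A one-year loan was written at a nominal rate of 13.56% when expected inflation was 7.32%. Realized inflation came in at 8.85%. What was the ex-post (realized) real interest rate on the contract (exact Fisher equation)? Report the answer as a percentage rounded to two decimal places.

4.33%

Ex-post: (1 + 0.1356)/(1 + 0.0885) − 1 = 4.3271%
So the realized real rate is 4.33%.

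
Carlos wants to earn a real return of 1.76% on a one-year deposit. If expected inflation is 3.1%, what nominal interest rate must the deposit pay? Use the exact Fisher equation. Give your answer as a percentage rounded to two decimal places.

(1 + i) = (1 + r)(1 + π) = 1.01760 × 1.03100 = 1.0491456
i = 1.0491456 − 1, so the required nominal rate is 4.91%.

4.91%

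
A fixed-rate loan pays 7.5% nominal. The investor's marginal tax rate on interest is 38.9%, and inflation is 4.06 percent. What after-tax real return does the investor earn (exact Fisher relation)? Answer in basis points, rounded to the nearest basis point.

50 basis points

After-tax nominal return = 7.5% × (1 − 0.389) = 4.5825%.
1 + r = 1.045825 / 1.04060 = 1.005021
After-tax real rate = 1.005021 − 1 → 50 basis points.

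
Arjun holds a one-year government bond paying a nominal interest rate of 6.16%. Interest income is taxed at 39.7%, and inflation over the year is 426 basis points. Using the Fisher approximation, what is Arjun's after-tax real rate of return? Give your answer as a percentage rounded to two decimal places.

After-tax nominal return = 6.16% × (1 − 0.397) = 3.71448%.
r ≈ 3.71448% − 4.26% → -0.55%.

-0.55%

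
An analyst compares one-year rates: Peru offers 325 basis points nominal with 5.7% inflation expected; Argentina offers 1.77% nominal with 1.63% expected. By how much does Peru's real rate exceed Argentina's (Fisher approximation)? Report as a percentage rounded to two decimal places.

Peru: 3.25% − 5.7% = -2.450%
Argentina: 1.77% − 1.63% = 0.140%
Differential = -2.590% → -2.59%.

-2.59%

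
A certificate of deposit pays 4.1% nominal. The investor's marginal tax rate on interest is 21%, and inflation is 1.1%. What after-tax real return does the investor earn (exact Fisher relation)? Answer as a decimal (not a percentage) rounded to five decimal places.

0.02116

After-tax nominal return = 4.1% × (1 − 0.21) = 3.2390%.
1 + r = 1.03239 / 1.01100 = 1.021157
After-tax real rate = 1.021157 − 1 → 0.02116.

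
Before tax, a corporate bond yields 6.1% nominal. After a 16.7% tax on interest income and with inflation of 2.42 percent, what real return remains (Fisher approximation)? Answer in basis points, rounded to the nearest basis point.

After-tax nominal return = 6.1% × (1 − 0.167) = 5.0813%.
r ≈ 5.0813% − 2.42% → 266 basis points.

266 basis points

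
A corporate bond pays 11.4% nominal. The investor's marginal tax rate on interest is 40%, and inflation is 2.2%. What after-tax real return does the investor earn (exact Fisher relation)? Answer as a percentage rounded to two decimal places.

After-tax nominal return = 11.4% × (1 − 0.4) = 6.8400%.
1 + r = 1.06840 / 1.02200 = 1.045401
After-tax real rate = 1.045401 − 1 → 4.54%.

4.54%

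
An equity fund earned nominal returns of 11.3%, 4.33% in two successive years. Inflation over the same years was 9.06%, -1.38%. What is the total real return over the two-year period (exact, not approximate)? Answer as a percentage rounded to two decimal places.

Nominal growth factor = 1.1130 × 1.0433 = 1.161193
Price-level growth factor = 1.0906 × 0.9862 = 1.075550
Real growth factor = 1.161193 / 1.075550 = 1.079627
Total real return = 1.079627 − 1 → 7.96%.

7.96%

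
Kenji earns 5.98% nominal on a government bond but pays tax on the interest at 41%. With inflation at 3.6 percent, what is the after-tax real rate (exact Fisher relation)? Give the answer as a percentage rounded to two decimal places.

After-tax nominal return = 5.98% × (1 − 0.41) = 3.5282%.
1 + r = 1.035282 / 1.03600 = 0.999307
After-tax real rate = 0.999307 − 1 → -0.07%.

-0.07%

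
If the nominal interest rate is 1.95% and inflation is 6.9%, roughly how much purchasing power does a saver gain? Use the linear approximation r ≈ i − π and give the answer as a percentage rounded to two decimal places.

r ≈ i − π = 1.95% − 6.9% = -4.95%.

-4.95%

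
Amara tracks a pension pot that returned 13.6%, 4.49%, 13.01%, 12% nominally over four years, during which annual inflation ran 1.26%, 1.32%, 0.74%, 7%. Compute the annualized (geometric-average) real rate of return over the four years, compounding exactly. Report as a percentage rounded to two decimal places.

Nominal growth factor = 1.1360 × 1.0449 × 1.1301 × 1.1200 = 1.50240824
Price-level growth factor = 1.0126 × 1.0132 × 1.0074 × 1.0700 = 1.10590756
Real growth factor = 1.50240824 / 1.10590756 = 1.35852968
Annualized real rate = 1.35852968^(1/4) − 1 = 7.9611% → 7.96%.

7.96%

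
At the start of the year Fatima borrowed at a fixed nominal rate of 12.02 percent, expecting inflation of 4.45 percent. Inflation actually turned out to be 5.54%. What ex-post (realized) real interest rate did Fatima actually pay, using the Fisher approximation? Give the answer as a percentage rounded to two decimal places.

6.48%

Ex-post: 12.02% − 5.54% = 6.480%
So the realized real rate is 6.48%.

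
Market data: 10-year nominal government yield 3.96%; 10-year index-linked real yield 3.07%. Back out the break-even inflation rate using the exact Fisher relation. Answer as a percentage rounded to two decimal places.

(1 + π) = (1 + i)/(1 + r) = 1.03960 / 1.03070 = 1.008635
Break-even inflation = 1.008635 − 1 → 0.86%.

0.86%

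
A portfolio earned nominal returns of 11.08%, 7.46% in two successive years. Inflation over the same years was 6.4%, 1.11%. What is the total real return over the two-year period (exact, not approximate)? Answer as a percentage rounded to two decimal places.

Compound the nominal returns: 1.1108 × 1.0746 = 1.1936657.
Compound inflation: 1.0640 × 1.0111 = 1.0758104.
Deflate: 1.1936657 / 1.0758104 = 1.1095502.
Total real return = 1.1095502 − 1 → 10.96%.

10.96%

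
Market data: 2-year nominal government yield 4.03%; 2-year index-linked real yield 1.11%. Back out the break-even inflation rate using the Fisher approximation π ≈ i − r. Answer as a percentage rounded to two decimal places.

π ≈ i − r = 4.03% − 1.11% → 2.92%.

2.92%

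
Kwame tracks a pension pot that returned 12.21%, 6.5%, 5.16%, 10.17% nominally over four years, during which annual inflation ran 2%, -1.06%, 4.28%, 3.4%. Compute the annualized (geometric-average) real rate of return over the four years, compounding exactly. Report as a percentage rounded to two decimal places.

6.21%

Compound the nominal returns: 1.1221 × 1.0650 × 1.0516 × 1.1017 = 1.38450681.
Compound inflation: 1.0200 × 0.9894 × 1.0428 × 1.0340 = 1.08816221.
Deflate: 1.38450681 / 1.08816221 = 1.27233495.
Annualized real rate = 1.27233495^(1/4) − 1 = 6.2063% → 6.21%.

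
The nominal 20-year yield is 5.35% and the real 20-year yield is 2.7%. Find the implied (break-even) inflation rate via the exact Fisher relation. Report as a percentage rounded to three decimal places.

(1 + π) = (1 + i)/(1 + r) = 1.05350 / 1.02700 = 1.025803
Break-even inflation = 1.025803 − 1 → 2.580%.

2.580%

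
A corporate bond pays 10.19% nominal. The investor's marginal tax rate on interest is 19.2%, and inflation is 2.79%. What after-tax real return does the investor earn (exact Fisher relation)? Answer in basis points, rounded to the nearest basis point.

530 basis points

After-tax nominal return = 10.19% × (1 − 0.192) = 8.23352%.
1 + r = 1.0823352 / 1.02790 = 1.052958
After-tax real rate = 1.052958 − 1 → 530 basis points.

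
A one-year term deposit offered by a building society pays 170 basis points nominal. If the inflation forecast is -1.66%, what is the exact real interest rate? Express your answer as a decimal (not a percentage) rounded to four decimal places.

0.0342

1 + r = 1.01700 / 0.98340 = 1.034167
r = 1.034167 − 1 = 3.4167%, i.e. 0.0342.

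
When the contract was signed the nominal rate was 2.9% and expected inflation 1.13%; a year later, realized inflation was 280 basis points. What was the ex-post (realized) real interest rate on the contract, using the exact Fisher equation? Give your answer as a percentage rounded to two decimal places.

0.10%

Ex-post: (1 + 0.0290)/(1 + 0.0280) − 1 = 0.0973%
So the realized real rate is 0.10%.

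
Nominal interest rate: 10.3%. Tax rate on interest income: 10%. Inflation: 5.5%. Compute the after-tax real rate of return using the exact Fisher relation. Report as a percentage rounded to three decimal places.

3.573%

After-tax nominal return = 10.3% × (1 − 0.1) = 9.2700%.
1 + r = 1.09270 / 1.05500 = 1.0357346
After-tax real rate = 1.0357346 − 1 → 3.573%.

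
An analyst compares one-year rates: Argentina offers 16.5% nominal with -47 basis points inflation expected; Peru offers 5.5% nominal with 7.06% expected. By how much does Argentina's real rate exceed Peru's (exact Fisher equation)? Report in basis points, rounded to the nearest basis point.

1851 basis points

Argentina: (1 + 0.1650)/(1 − 0.0047) − 1 = 17.0501%
Peru: (1 + 0.0550)/(1 + 0.0706) − 1 = -1.4571%
Differential = 17.0501% − (-1.4571%) = 18.5073% → 1851 basis points.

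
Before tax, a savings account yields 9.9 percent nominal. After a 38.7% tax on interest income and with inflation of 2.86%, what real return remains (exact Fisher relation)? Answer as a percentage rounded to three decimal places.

3.119%

After-tax nominal return = 9.9% × (1 − 0.387) = 6.0687%.
1 + r = 1.060687 / 1.02860 = 1.0311948
After-tax real rate = 1.0311948 − 1 → 3.119%.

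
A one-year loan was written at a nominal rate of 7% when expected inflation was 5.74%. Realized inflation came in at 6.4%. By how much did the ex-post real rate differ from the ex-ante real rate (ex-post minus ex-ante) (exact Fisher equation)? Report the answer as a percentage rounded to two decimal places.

-0.63%

Ex-ante: (1 + 0.0700)/(1 + 0.0574) − 1 = 1.1916%
Ex-post: (1 + 0.0700)/(1 + 0.0640) − 1 = 0.5639%
Difference (ex-post − ex-ante) = -0.6277% → -0.63%.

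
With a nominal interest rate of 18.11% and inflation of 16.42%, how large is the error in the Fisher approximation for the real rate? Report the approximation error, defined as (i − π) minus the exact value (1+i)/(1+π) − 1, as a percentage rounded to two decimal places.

Approximate: r ≈ 18.110% − 16.420% = 1.6900%
Exact: (1 + 0.1811)/(1 + 0.1642) − 1 = 1.4516%
Error = 1.6900% − 1.4516% = 0.2384% → 0.24%.

0.24%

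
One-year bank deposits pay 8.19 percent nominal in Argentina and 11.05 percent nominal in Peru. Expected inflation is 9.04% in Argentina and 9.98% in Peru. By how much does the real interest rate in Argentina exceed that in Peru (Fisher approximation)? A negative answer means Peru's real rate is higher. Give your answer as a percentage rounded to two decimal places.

-1.92%

Argentina: 8.19% − 9.04% = -0.850%
Peru: 11.05% − 9.98% = 1.070%
Differential = -1.920% → -1.92%.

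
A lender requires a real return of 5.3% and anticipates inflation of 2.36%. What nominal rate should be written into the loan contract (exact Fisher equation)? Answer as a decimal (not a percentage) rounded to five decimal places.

(1 + i) = (1 + r)(1 + π) = 1.05300 × 1.02360 = 1.0778508
i = 1.0778508 − 1, so the required nominal rate is 0.07785.

0.07785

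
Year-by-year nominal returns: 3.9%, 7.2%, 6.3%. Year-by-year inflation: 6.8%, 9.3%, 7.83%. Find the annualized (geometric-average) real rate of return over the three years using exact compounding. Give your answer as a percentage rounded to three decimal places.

Compound the nominal returns: 1.0390 × 1.0720 × 1.0630 = 1.18397790.
Compound inflation: 1.0680 × 1.0930 × 1.0783 = 1.25872547.
Deflate: 1.18397790 / 1.25872547 = 0.94061647.
Annualized real rate = 0.94061647^(1/3) − 1 = -2.0200% → -2.020%.

-2.020%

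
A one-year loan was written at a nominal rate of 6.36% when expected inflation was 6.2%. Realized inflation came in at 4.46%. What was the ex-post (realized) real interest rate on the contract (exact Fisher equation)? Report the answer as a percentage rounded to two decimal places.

1.82%

Ex-post: (1 + 0.0636)/(1 + 0.0446) − 1 = 1.8189%
So the realized real rate is 1.82%.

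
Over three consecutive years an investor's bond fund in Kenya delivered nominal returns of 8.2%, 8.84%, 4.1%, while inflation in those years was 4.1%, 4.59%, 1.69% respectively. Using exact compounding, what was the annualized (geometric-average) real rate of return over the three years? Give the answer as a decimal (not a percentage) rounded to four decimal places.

Compound the nominal returns: 1.0820 × 1.0884 × 1.0410 = 1.22593240.
Compound inflation: 1.0410 × 1.0459 × 1.0169 = 1.10718231.
Deflate: 1.22593240 / 1.10718231 = 1.10725432.
Annualized real rate = 1.10725432^(1/3) − 1 = 3.4544% → 0.0345.

0.0345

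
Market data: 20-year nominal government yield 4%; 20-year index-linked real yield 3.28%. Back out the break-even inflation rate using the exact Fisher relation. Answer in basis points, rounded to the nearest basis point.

(1 + π) = (1 + i)/(1 + r) = 1.04000 / 1.03280 = 1.006971
Break-even inflation = 1.006971 − 1 → 70 basis points.

70 basis points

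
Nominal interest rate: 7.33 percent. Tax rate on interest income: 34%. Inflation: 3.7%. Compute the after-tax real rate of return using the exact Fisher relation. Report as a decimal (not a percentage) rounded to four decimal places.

0.0110

After-tax nominal return = 7.33% × (1 − 0.34) = 4.8378%.
1 + r = 1.048378 / 1.03700 = 1.010972
After-tax real rate = 1.010972 − 1 → 0.0110.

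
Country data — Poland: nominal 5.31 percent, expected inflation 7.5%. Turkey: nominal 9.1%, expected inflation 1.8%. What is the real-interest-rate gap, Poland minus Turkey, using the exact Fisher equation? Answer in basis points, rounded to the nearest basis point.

-921 basis points

Poland: (1 + 0.0531)/(1 + 0.0750) − 1 = -2.0372%
Turkey: (1 + 0.0910)/(1 + 0.0180) − 1 = 7.1709%
Differential = -2.0372% − 7.1709% = -9.2081% → -921 basis points.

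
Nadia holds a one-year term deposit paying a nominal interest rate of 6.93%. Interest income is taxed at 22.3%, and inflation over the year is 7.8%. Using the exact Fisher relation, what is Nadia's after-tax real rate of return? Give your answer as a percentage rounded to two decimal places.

-2.24%

After-tax nominal return = 6.93% × (1 − 0.223) = 5.38461%.
1 + r = 1.0538461 / 1.07800 = 0.977594
After-tax real rate = 0.977594 − 1 → -2.24%.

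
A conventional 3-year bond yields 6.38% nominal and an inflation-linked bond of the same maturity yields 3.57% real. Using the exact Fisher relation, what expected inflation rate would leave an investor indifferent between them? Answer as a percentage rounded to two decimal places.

2.71%

(1 + π) = (1 + i)/(1 + r) = 1.06380 / 1.03570 = 1.027131
Break-even inflation = 1.027131 − 1 → 2.71%.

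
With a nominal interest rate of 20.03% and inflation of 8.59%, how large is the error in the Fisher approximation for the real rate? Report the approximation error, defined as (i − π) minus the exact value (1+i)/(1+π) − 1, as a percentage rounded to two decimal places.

0.90%

Approximate: r ≈ 20.030% − 8.590% = 11.4400%
Exact: (1 + 0.2003)/(1 + 0.0859) − 1 = 10.53504%
Error = 11.4400% − 10.53504% = 0.90496% → 0.90%.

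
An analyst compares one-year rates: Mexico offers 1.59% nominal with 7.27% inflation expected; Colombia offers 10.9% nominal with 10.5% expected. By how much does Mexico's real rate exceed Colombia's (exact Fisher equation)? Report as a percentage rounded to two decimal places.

-5.66%

Mexico: (1 + 0.0159)/(1 + 0.0727) − 1 = -5.2950%
Colombia: (1 + 0.1090)/(1 + 0.1050) − 1 = 0.3620%
Differential = -5.2950% − 0.3620% = -5.6570% → -5.66%.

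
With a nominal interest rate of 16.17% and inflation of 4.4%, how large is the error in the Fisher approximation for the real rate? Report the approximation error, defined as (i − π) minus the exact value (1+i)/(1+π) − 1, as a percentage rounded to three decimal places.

Approximate: r ≈ 16.170% − 4.400% = 11.7700%
Exact: (1 + 0.1617)/(1 + 0.0440) − 1 = 11.2739%
Error = 11.7700% − 11.2739% = 0.4961% → 0.496%.

0.496%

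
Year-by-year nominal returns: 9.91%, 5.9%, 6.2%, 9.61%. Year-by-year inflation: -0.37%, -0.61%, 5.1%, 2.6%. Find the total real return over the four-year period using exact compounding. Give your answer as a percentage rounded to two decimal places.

26.89%

Nominal growth factor = 1.0991 × 1.0590 × 1.0620 × 1.0961 = 1.354902
Price-level growth factor = 0.9963 × 0.9939 × 1.0510 × 1.0260 = 1.067783
Real growth factor = 1.354902 / 1.067783 = 1.268893
Total real return = 1.268893 − 1 → 26.89%.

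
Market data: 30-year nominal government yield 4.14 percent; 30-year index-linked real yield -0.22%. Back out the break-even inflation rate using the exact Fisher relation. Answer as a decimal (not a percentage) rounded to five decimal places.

0.04370

(1 + π) = (1 + i)/(1 + r) = 1.04140 / 0.99780 = 1.043696
Break-even inflation = 1.043696 − 1 → 0.04370.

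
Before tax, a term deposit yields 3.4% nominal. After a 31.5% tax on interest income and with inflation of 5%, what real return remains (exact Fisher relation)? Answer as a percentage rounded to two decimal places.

After-tax nominal return = 3.4% × (1 − 0.315) = 2.3290%.
1 + r = 1.02329 / 1.05000 = 0.974562
After-tax real rate = 0.974562 − 1 → -2.54%.

-2.54%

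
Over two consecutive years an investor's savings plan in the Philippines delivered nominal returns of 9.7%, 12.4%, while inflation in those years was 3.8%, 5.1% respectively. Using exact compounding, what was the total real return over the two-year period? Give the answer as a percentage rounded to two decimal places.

13.02%

Nominal growth factor = 1.0970 × 1.1240 = 1.233028
Price-level growth factor = 1.0380 × 1.0510 = 1.090938
Real growth factor = 1.233028 / 1.090938 = 1.130246
Total real return = 1.130246 − 1 → 13.02%.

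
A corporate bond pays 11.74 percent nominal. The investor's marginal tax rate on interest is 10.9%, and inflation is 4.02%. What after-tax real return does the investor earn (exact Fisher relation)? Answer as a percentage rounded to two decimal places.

After-tax nominal return = 11.74% × (1 − 0.109) = 10.46034%.
1 + r = 1.1046034 / 1.04020 = 1.061914
After-tax real rate = 1.061914 − 1 → 6.19%.

6.19%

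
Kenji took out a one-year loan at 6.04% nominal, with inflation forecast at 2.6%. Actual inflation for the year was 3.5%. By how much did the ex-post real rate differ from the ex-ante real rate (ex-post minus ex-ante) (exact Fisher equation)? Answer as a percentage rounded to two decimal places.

-0.90%

Ex-ante: (1 + 0.0604)/(1 + 0.0260) − 1 = 3.3528%
Ex-post: (1 + 0.0604)/(1 + 0.0350) − 1 = 2.4541%
Difference (ex-post − ex-ante) = -0.8987% → -0.90%.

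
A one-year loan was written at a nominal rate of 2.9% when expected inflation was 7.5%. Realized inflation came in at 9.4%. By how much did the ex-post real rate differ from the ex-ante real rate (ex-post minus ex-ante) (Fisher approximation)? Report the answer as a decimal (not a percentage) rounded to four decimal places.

Ex-ante: 2.9% − 7.5% = -4.600%
Ex-post: 2.9% − 9.4% = -6.500%
Difference (ex-post − ex-ante) = -1.9000% → -0.0190.

-0.0190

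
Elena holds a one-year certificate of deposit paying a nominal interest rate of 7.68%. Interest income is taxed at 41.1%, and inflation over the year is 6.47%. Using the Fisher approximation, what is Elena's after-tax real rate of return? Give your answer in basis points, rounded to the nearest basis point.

After-tax nominal return = 7.68% × (1 − 0.411) = 4.52352%.
r ≈ 4.52352% − 6.47% → -195 basis points.

-195 basis points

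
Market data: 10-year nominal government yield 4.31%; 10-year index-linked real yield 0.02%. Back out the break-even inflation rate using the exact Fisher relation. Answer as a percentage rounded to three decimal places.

(1 + π) = (1 + i)/(1 + r) = 1.04310 / 1.00020 = 1.042891
Break-even inflation = 1.042891 − 1 → 4.289%.

4.289%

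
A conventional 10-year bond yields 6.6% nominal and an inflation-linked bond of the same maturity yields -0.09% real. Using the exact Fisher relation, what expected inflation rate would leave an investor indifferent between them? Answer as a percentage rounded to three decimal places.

(1 + π) = (1 + i)/(1 + r) = 1.06600 / 0.99910 = 1.066960
Break-even inflation = 1.066960 − 1 → 6.696%.

6.696%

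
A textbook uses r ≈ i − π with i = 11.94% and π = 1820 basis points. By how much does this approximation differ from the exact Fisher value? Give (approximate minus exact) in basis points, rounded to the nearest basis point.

Approximate: r ≈ 11.940% − 18.200% = -6.2600%
Exact: (1 + 0.1194)/(1 + 0.1820) − 1 = -5.2961%
Error = -6.2600% − (-5.2961%) = -0.9639% → -96 basis points.

-96 basis points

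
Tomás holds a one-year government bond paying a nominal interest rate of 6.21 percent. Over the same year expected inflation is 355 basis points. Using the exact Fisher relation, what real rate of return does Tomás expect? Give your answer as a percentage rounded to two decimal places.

2.57%

By the Fisher relation, 1 + r = (1 + i)/(1 + π).
1 + r = 1.06210 / 1.03550 = 1.025688
r = 1.025688 − 1 = 2.5688%, i.e. 2.57%.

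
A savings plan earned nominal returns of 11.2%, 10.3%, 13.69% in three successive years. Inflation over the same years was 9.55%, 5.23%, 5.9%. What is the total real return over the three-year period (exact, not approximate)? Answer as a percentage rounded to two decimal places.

14.22%

Nominal growth factor = 1.1120 × 1.1030 × 1.1369 = 1.394449
Price-level growth factor = 1.0955 × 1.0523 × 1.0590 = 1.220810
Real growth factor = 1.394449 / 1.220810 = 1.142233
Total real return = 1.142233 − 1 → 14.22%.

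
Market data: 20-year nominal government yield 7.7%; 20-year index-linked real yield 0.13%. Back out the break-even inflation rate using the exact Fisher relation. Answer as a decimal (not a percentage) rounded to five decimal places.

0.07560

(1 + π) = (1 + i)/(1 + r) = 1.07700 / 1.00130 = 1.075602
Break-even inflation = 1.075602 − 1 → 0.07560.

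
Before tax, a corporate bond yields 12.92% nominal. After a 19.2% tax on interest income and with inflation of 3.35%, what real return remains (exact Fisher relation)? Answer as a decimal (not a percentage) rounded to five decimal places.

After-tax nominal return = 12.92% × (1 − 0.192) = 10.43936%.
1 + r = 1.1043936 / 1.03350 = 1.068596
After-tax real rate = 1.068596 − 1 → 0.06860.

0.06860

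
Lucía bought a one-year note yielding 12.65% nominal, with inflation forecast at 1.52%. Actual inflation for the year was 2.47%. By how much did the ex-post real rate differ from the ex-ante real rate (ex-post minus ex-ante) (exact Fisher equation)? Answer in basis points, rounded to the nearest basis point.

Ex-ante: (1 + 0.1265)/(1 + 0.0152) − 1 = 10.9634%
Ex-post: (1 + 0.1265)/(1 + 0.0247) − 1 = 9.9346%
Difference (ex-post − ex-ante) = -1.0287% → -103 basis points.

-103 basis points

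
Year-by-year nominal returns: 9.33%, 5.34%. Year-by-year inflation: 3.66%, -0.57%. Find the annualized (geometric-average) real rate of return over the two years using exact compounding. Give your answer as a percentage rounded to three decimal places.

5.707%

Nominal growth factor = 1.0933 × 1.0534 = 1.15168222
Price-level growth factor = 1.0366 × 0.9943 = 1.03069138
Real growth factor = 1.15168222 / 1.03069138 = 1.11738804
Annualized real rate = 1.11738804^(1/2) − 1 = 5.7066% → 5.707%.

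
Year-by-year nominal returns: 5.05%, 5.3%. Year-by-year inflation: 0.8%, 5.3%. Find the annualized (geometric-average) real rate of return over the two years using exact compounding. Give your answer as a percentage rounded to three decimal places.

2.086%

Nominal growth factor = 1.0505 × 1.0530 = 1.10617650
Price-level growth factor = 1.0080 × 1.0530 = 1.06142400
Real growth factor = 1.10617650 / 1.06142400 = 1.04216270
Annualized real rate = 1.04216270^(1/2) − 1 = 2.0864% → 2.086%.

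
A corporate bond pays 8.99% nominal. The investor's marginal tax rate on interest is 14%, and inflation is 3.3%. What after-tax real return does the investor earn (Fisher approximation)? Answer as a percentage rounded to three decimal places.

After-tax nominal return = 8.99% × (1 − 0.14) = 7.7314%.
r ≈ 7.7314% − 3.3% → 4.431%.

4.431%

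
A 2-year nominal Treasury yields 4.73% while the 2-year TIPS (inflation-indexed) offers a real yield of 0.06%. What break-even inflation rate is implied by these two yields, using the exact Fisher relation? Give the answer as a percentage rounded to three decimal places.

4.667%

(1 + π) = (1 + i)/(1 + r) = 1.04730 / 1.00060 = 1.046672
Break-even inflation = 1.046672 − 1 → 4.667%.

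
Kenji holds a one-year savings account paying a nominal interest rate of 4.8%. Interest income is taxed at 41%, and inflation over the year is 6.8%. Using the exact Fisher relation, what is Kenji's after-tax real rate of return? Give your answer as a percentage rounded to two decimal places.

-3.72%

After-tax nominal return = 4.8% × (1 − 0.41) = 2.8320%.
1 + r = 1.02832 / 1.06800 = 0.962846
After-tax real rate = 0.962846 − 1 → -3.72%.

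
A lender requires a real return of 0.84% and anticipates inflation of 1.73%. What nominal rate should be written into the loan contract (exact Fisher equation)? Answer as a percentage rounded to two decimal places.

2.58%

(1 + i) = (1 + r)(1 + π) = 1.00840 × 1.01730 = 1.02584532
i = 1.02584532 − 1, so the required nominal rate is 2.58%.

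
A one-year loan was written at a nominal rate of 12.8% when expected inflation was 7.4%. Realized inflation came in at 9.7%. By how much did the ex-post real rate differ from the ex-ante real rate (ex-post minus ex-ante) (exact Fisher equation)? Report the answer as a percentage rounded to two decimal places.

-2.20%

Ex-ante: (1 + 0.1280)/(1 + 0.0740) − 1 = 5.0279%
Ex-post: (1 + 0.1280)/(1 + 0.0970) − 1 = 2.8259%
Difference (ex-post − ex-ante) = -2.2020% → -2.20%.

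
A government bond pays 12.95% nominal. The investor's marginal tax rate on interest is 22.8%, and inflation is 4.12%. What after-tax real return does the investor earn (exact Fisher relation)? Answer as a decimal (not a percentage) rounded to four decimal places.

0.0564

After-tax nominal return = 12.95% × (1 − 0.228) = 9.9974%.
1 + r = 1.099974 / 1.04120 = 1.056448
After-tax real rate = 1.056448 − 1 → 0.0564.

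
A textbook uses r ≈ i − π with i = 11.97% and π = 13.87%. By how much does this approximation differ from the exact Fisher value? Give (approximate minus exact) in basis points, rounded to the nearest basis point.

Approximate: r ≈ 11.970% − 13.870% = -1.9000%
Exact: (1 + 0.1197)/(1 + 0.1387) − 1 = -1.6686%
Error = -1.9000% − (-1.6686%) = -0.2314% → -23 basis points.

-23 basis points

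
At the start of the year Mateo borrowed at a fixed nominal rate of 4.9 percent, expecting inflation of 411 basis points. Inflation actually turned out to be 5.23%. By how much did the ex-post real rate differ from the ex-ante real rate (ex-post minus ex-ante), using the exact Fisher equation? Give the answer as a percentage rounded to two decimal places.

Ex-ante: (1 + 0.0490)/(1 + 0.0411) − 1 = 0.7588%
Ex-post: (1 + 0.0490)/(1 + 0.0523) − 1 = -0.3136%
Difference (ex-post − ex-ante) = -1.0724% → -1.07%.

-1.07%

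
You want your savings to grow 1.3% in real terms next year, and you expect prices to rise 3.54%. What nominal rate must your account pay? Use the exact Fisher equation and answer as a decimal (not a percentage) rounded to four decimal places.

(1 + i) = (1 + r)(1 + π) = 1.01300 × 1.03540 = 1.0488602
i = 1.0488602 − 1, so the required nominal rate is 0.0489.

0.0489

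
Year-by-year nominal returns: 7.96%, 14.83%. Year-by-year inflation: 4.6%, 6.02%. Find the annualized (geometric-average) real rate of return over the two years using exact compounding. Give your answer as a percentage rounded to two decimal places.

Nominal growth factor = 1.0796 × 1.1483 = 1.23970468
Price-level growth factor = 1.0460 × 1.0602 = 1.10896920
Real growth factor = 1.23970468 / 1.10896920 = 1.11788919
Annualized real rate = 1.11788919^(1/2) − 1 = 5.7303% → 5.73%.

5.73%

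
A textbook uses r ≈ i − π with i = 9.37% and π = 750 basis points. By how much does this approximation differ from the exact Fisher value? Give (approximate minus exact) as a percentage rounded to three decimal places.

Approximate: r ≈ 9.370% − 7.500% = 1.8700%
Exact: (1 + 0.0937)/(1 + 0.0750) − 1 = 1.73953%
Error = 1.8700% − 1.73953% = 0.13047% → 0.130%.

0.130%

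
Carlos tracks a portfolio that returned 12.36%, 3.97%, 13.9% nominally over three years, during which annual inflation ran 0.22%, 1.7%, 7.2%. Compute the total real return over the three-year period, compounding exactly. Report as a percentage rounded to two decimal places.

21.78%

Nominal growth factor = 1.1236 × 1.0397 × 1.1390 = 1.330588
Price-level growth factor = 1.0022 × 1.0170 × 1.0720 = 1.092622
Real growth factor = 1.330588 / 1.092622 = 1.217793
Total real return = 1.217793 − 1 → 21.78%.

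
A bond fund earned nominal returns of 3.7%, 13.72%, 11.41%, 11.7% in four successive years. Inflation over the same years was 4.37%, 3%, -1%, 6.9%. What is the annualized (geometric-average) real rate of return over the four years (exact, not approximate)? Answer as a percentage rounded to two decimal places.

Compound the nominal returns: 1.0370 × 1.1372 × 1.1141 × 1.1170 = 1.46755016.
Compound inflation: 1.0437 × 1.0300 × 0.9900 × 1.0690 = 1.13769489.
Deflate: 1.46755016 / 1.13769489 = 1.28993298.
Annualized real rate = 1.28993298^(1/4) − 1 = 6.5717% → 6.57%.

6.57%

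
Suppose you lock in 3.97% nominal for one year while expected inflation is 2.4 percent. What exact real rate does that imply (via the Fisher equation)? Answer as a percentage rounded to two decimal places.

By the Fisher equation, 1 + r = (1 + i)/(1 + π).
1 + r = 1.03970 / 1.02400 = 1.015332
r = 1.015332 − 1 = 1.5332%, i.e. 1.53%.

1.53%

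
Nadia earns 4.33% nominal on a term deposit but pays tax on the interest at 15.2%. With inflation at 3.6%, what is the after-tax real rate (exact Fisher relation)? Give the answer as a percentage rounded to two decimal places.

0.07%

After-tax nominal return = 4.33% × (1 − 0.152) = 3.67184%.
1 + r = 1.0367184 / 1.03600 = 1.000693
After-tax real rate = 1.000693 − 1 → 0.07%.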